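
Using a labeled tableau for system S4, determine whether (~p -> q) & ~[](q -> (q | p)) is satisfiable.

1. (~p -> q) & ~[](q -> (q | p)), u
2. ~p -> q, u
3. ~[](q -> (q | p)), u
4. q, u
5. ~(q -> (q | p)), v
6. q, v
7. ~(q | p), v
8. ~q, v
9. ~p, v
Accessibility: uRu, uRv, vRv
Branch closes: q and ~q both at v.
(One branch shown.) All branches close.

No, unsatisfiable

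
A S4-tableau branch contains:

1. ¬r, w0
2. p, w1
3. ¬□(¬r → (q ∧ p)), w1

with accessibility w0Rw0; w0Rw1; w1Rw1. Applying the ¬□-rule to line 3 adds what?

a fresh world w2 with w1Rw2, and ¬(¬r → (q ∧ p)) at w2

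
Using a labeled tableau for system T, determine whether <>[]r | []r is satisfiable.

Yes, satisfiable

1. <>[]r | []r, u
2. []r, u
3. r, u
Accessibility: uRu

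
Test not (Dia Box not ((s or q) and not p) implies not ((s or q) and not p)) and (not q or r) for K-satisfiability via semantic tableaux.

Satisfiable (open branch found)

1. not (Dia Box not ((s or q) and not p) implies not ((s or q) and not p)) and (not q or r), 0
2. not (Dia Box not ((s or q) and not p) implies not ((s or q) and not p)), 0
3. not q or r, 0
4. Dia Box not ((s or q) and not p), 0
5. (s or q) and not p, 0
6. s or q, 0
7. not p, 0
8. r, 0
9. q, 0
10. Box not ((s or q) and not p), 1
Accessibility: 0R1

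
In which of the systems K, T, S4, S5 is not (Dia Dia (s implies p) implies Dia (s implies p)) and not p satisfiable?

K, T

S4-tableau for the formula:
1. not (Dia Dia (s implies p) implies Dia (s implies p)) and not p, w0
2. not (Dia Dia (s implies p) implies Dia (s implies p)), w0
3. not p, w0
4. Dia Dia (s implies p), w0
5. not Dia (s implies p), w0
6. not (s implies p), w0
7. s, w0
8. Dia (s implies p), w1
9. not (s implies p), w1
10. s, w1
11. not p, w1
12. s implies p, w2
13. not (s implies p), w2
14. s, w2
15. not p, w2
16. p, w2
Accessibility: w0Rw0, w0Rw1, w0Rw2, w1Rw1, w1Rw2, w2Rw2
Branch closes: p and not p both at w2.
Every branch closes (one shown): unsatisfiable in S4, hence also in S5 (every S5-frame is an S4-frame).
T-tableau for the formula:
1. not (Dia Dia (s implies p) implies Dia (s implies p)) and not p, w0
2. not (Dia Dia (s implies p) implies Dia (s implies p)), w0
3. not p, w0
4. Dia Dia (s implies p), w0
5. not Dia (s implies p), w0
6. not (s implies p), w0
7. s, w0
8. Dia (s implies p), w1
9. not (s implies p), w1
10. s, w1
11. not p, w1
12. s implies p, w2
13. p, w2
Accessibility: w0Rw0, w0Rw1, w1Rw1, w1Rw2, w2Rw2
Complete open branch: satisfiable in T, hence also in K (this T-model is also a K-model).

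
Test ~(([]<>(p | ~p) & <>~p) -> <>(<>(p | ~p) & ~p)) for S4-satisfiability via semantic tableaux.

Unsatisfiable (every branch closes)

1. ~(([]<>(p | ~p) & <>~p) -> <>(<>(p | ~p) & ~p)), 0
2. []<>(p | ~p) & <>~p, 0
3. ~<>(<>(p | ~p) & ~p), 0
4. []<>(p | ~p), 0
5. <>~p, 0
6. ~(<>(p | ~p) & ~p), 0
7. <>(p | ~p), 0
8. p, 0
9. ~p, 1
10. ~(<>(p | ~p) & ~p), 1
11. <>(p | ~p), 1
12. ~<>(p | ~p), 1
13. ~(p | ~p), 1
14. p, 1
Accessibility: 0R0, 0R1, 1R1
Branch closes: p and ~p both at 1.
All branches of the tableau close; one closing branch shown above.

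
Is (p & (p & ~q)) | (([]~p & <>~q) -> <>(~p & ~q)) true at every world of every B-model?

Yes, valid

Tableau for the negation ~((p & (p & ~q)) | (([]~p & <>~q) -> <>(~p & ~q))):
1. ~((p & (p & ~q)) | (([]~p & <>~q) -> <>(~p & ~q))), u
2. ~(p & (p & ~q)), u
3. ~(([]~p & <>~q) -> <>(~p & ~q)), u
4. []~p & <>~q, u
5. ~<>(~p & ~q), u
6. []~p, u
7. <>~q, u
8. ~(~p & ~q), u
9. ~p, u
10. ~(p & ~q), u
11. q, u
12. ~q, v
13. ~(~p & ~q), v
14. ~p, v
15. q, v
Accessibility: uRu, uRv, vRu, vRv
Branch closes: q and ~q both at v.
Every branch of the negation's tableau closes; the branch above is one of them.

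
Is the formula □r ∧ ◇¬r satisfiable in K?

Unsatisfiable

1. □r ∧ ◇¬r, w0
2. □r, w0
3. ◇¬r, w0
4. ¬r, w1
5. r, w1
Accessibility: w0Rw1
Branch closes: r and ¬r both at w1.
All branches of the tableau close; one closing branch shown above.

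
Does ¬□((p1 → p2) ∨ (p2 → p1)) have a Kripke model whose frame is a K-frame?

1. ¬□((p1 → p2) ∨ (p2 → p1)), w0
2. ¬((p1 → p2) ∨ (p2 → p1)), w1
3. ¬(p1 → p2), w1
4. ¬(p2 → p1), w1
5. p1, w1
6. ¬p2, w1
7. p2, w1
8. ¬p1, w1
Accessibility: w0Rw1
Branch closes: p2 and ¬p2 both at w1.
Every branch closes; the branch above is one of them.

Unsatisfiable (every branch closes)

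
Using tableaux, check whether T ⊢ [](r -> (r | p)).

Tableau for the negation ~[](r -> (r | p)):
1. ~[](r -> (r | p)), 0
2. ~(r -> (r | p)), 1   [~[]-rule on 1: fresh world 1, 0R1]
3. r, 1   [~->-rule on 2]
4. ~(r | p), 1   [~->-rule on 2]
5. ~r, 1   [~|-rule on 4]
6. ~p, 1   [~|-rule on 4]
Accessibility: 0R0, 0R1, 1R1
Branch closes: r and ~r both at 1.
All branches of the negation close; one closing branch shown above.

Valid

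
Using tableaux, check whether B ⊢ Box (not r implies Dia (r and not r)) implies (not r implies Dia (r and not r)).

Tableau for the negation not (Box (not r implies Dia (r and not r)) implies (not r implies Dia (r and not r))):
1. not (Box (not r implies Dia (r and not r)) implies (not r implies Dia (r and not r))), u
2. Box (not r implies Dia (r and not r)), u
3. not (not r implies Dia (r and not r)), u
4. not r, u
5. not Dia (r and not r), u
6. not r implies Dia (r and not r), u
7. not (r and not r), u
8. Dia (r and not r), u
9. r and not r, v
10. r, v
11. not r, v
Accessibility: uRu, uRv, vRu, vRv
Branch closes: r and not r both at v.
Every branch of the negation's tableau closes; the branch above is one of them.

Valid in B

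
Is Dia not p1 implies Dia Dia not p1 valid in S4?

Tableau for the negation not (Dia not p1 implies Dia Dia not p1):
1. not (Dia not p1 implies Dia Dia not p1), w0
2. Dia not p1, w0   [neg-implies-rule on 1]
3. not Dia Dia not p1, w0   [neg-implies-rule on 1]
4. not Dia not p1, w0   [neg-Dia-rule on 3 via w0Rw0]
5. p1, w0   [neg-Dia-rule on 4 via w0Rw0]
6. not p1, w1   [Dia-rule on 2: fresh world w1, w0Rw1]
7. not Dia not p1, w1   [neg-Dia-rule on 3 via w0Rw1]
8. p1, w1   [neg-Dia-rule on 4 via w0Rw1]
Accessibility: w0Rw0, w0Rw1, w1Rw1
Branch closes: p1 and not p1 both at w1.
Every branch of the negation's tableau closes; the branch above is one of them.

Valid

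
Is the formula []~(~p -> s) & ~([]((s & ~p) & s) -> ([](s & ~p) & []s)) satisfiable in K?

No, unsatisfiable

1. []~(~p -> s) & ~([]((s & ~p) & s) -> ([](s & ~p) & []s)), u
2. []~(~p -> s), u
3. ~([]((s & ~p) & s) -> ([](s & ~p) & []s)), u
4. []((s & ~p) & s), u
5. ~([](s & ~p) & []s), u
6. ~[]s, u
7. ~s, v
8. ~(~p -> s), v
9. ~p, v
10. (s & ~p) & s, v
11. s & ~p, v
12. s, v
Accessibility: uRv
Branch closes: s and ~s both at v.
All branches of the tableau close; one closing branch shown above.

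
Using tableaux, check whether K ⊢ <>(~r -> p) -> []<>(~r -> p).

Not valid

Tableau for the negation ~(<>(~r -> p) -> []<>(~r -> p)):
1. ~(<>(~r -> p) -> []<>(~r -> p)), u
2. <>(~r -> p), u
3. ~[]<>(~r -> p), u
4. ~r -> p, v
5. p, v
6. ~<>(~r -> p), w
Accessibility: uRv, uRw
The negation has an open branch (countermodel exists).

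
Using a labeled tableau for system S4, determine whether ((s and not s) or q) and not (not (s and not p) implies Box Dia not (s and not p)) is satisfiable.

Satisfiable

1. ((s and not s) or q) and not (not (s and not p) implies Box Dia not (s and not p)), w0
2. (s and not s) or q, w0
3. not (not (s and not p) implies Box Dia not (s and not p)), w0
4. not (s and not p), w0
5. not Box Dia not (s and not p), w0
6. q, w0
7. p, w0
8. not Dia not (s and not p), w1
9. s and not p, w1
10. s, w1
11. not p, w1
Accessibility: w0Rw0, w0Rw1, w1Rw1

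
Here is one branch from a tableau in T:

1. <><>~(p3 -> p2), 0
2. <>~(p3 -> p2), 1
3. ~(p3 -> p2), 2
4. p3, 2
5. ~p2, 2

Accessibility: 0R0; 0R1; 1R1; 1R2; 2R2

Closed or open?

Not closed

No world carries both an atom and its negation.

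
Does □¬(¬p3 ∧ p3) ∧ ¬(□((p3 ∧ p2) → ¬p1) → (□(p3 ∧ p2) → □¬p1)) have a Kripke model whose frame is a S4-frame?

1. □¬(¬p3 ∧ p3) ∧ ¬(□((p3 ∧ p2) → ¬p1) → (□(p3 ∧ p2) → □¬p1)), 0
2. □¬(¬p3 ∧ p3), 0
3. ¬(□((p3 ∧ p2) → ¬p1) → (□(p3 ∧ p2) → □¬p1)), 0
4. □((p3 ∧ p2) → ¬p1), 0
5. ¬(□(p3 ∧ p2) → □¬p1), 0
6. □(p3 ∧ p2), 0
7. ¬□¬p1, 0
8. ¬(¬p3 ∧ p3), 0
9. (p3 ∧ p2) → ¬p1, 0
10. p3 ∧ p2, 0
11. p3, 0
12. p2, 0
13. ¬p1, 0
14. p1, 1
15. ¬(¬p3 ∧ p3), 1
16. (p3 ∧ p2) → ¬p1, 1
17. p3 ∧ p2, 1
18. p3, 1
19. p2, 1
20. ¬(p3 ∧ p2), 1
21. ¬p2, 1
Accessibility: 0R0, 0R1, 1R1
Branch closes: p2 and ¬p2 both at 1.
Every branch closes; the branch above is one of them.

Unsatisfiable (every branch closes)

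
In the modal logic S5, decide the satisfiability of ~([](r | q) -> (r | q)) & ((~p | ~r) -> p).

No, unsatisfiable

1. ~([](r | q) -> (r | q)) & ((~p | ~r) -> p), 0
2. ~([](r | q) -> (r | q)), 0
3. (~p | ~r) -> p, 0
4. [](r | q), 0
5. ~(r | q), 0
6. ~r, 0
7. ~q, 0
8. r | q, 0
9. p, 0
10. q, 0
Accessibility: 0R0
Branch closes: q and ~q both at 0.
All branches of the tableau close; one closing branch shown above.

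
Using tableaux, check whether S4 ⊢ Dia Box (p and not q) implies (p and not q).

No, not valid

Tableau for the negation not (Dia Box (p and not q) implies (p and not q)):
1. not (Dia Box (p and not q) implies (p and not q)), 0
2. Dia Box (p and not q), 0
3. not (p and not q), 0
4. q, 0
5. Box (p and not q), 1
6. p and not q, 1
7. p, 1
8. not q, 1
Accessibility: 0R0, 0R1, 1R1
The negation has an open branch (countermodel exists).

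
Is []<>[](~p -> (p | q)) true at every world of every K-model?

No, not valid

Tableau for the negation ~[]<>[](~p -> (p | q)):
1. ~[]<>[](~p -> (p | q)), u
2. ~<>[](~p -> (p | q)), v
Accessibility: uRv
The negation has an open branch (countermodel exists).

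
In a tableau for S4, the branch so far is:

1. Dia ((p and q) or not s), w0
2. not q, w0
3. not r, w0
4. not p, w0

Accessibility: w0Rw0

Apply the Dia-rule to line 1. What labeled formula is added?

a fresh world w1 with w0Rw1, and (p and q) or not s at w1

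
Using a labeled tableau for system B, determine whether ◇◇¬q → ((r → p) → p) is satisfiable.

Satisfiable

1. ◇◇¬q → ((r → p) → p), 0
2. (r → p) → p, 0
3. p, 0
Accessibility: 0R0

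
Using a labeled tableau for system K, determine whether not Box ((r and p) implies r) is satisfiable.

No, unsatisfiable

1. not Box ((r and p) implies r), u
2. not ((r and p) implies r), v   [neg-Box-rule on 1: fresh world v, uRv]
3. r and p, v   [neg-implies-rule on 2]
4. not r, v   [neg-implies-rule on 2]
5. r, v   [and-rule on 3]
6. p, v   [and-rule on 3]
Accessibility: uRv
Branch closes: r and not r both at v.
Every branch closes; the branch above is one of them.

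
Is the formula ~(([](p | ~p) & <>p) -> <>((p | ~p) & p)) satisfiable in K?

Unsatisfiable

1. ~(([](p | ~p) & <>p) -> <>((p | ~p) & p)), u
2. [](p | ~p) & <>p, u
3. ~<>((p | ~p) & p), u
4. [](p | ~p), u
5. <>p, u
6. p, v
7. ~((p | ~p) & p), v
8. p | ~p, v
9. ~(p | ~p), v
10. ~p, v
Accessibility: uRv
Branch closes: p and ~p both at v.
Every branch closes; the branch above is one of them.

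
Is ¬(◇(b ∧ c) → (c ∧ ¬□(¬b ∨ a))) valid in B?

Tableau for the negation ◇(b ∧ c) → (c ∧ ¬□(¬b ∨ a)):
1. ◇(b ∧ c) → (c ∧ ¬□(¬b ∨ a)), 0
2. c ∧ ¬□(¬b ∨ a), 0   [→-rule on 1 (branches; this branch)]
3. c, 0   [∧-rule on 2]
4. ¬□(¬b ∨ a), 0   [∧-rule on 2]
5. ¬(¬b ∨ a), 1   [¬□-rule on 4: fresh world 1, 0R1]
6. b, 1   [¬∨-rule on 5]
7. ¬a, 1   [¬∨-rule on 5]
Accessibility: 0R0, 0R1, 1R0, 1R1
The negation has an open branch (countermodel exists).

No, not valid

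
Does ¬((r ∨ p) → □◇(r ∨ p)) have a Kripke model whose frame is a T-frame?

Satisfiable (open branch found)

1. ¬((r ∨ p) → □◇(r ∨ p)), u
2. r ∨ p, u
3. ¬□◇(r ∨ p), u
4. p, u
5. ¬◇(r ∨ p), v
6. ¬(r ∨ p), v
7. ¬r, v
8. ¬p, v
Accessibility: uRu, uRv, vRv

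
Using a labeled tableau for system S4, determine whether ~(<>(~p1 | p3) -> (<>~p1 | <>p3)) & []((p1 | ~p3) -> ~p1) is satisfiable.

1. ~(<>(~p1 | p3) -> (<>~p1 | <>p3)) & []((p1 | ~p3) -> ~p1), 0
2. ~(<>(~p1 | p3) -> (<>~p1 | <>p3)), 0
3. []((p1 | ~p3) -> ~p1), 0
4. <>(~p1 | p3), 0
5. ~(<>~p1 | <>p3), 0
6. ~<>~p1, 0
7. ~<>p3, 0
8. (p1 | ~p3) -> ~p1, 0
9. p1, 0
10. ~p3, 0
11. ~(p1 | ~p3), 0
12. ~p1, 0
13. p3, 0
Accessibility: 0R0
Branch closes: p1 and ~p1 both at 0.
Every branch closes; the branch above is one of them.

No, unsatisfiable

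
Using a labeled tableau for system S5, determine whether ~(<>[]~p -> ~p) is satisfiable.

1. ~(<>[]~p -> ~p), u
2. <>[]~p, u   [~->-rule on 1]
3. p, u   [~->-rule on 1]
4. []~p, v   [<>-rule on 2: fresh world v, uRv]
5. ~p, u   [[]-rule on 4 via vRu]
Accessibility: uRu, uRv, vRu, vRv
Branch closes: p and ~p both at u.
(One branch shown.) All branches close.

Unsatisfiable (every branch closes)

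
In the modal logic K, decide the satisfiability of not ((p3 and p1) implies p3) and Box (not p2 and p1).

No, unsatisfiable

1. not ((p3 and p1) implies p3) and Box (not p2 and p1), u
2. not ((p3 and p1) implies p3), u
3. Box (not p2 and p1), u
4. p3 and p1, u
5. not p3, u
6. p3, u
7. p1, u
Branch closes: p3 and not p3 both at u.
(One branch shown.) All branches close.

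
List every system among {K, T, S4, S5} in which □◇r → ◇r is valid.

T, S4, S5

T-tableau for the negation ¬(□◇r → ◇r):
1. ¬(□◇r → ◇r), w0
2. □◇r, w0
3. ¬◇r, w0
4. ◇r, w0
5. ¬r, w0
6. r, w1
7. ◇r, w1
8. ¬r, w1
Accessibility: w0Rw0, w0Rw1, w1Rw1
Branch closes: r and ¬r both at w1.
Every branch closes (one shown): valid in T, hence also in S4, S5 (every theorem of T is a theorem of S4 and S5).
K-tableau for the negation ¬(□◇r → ◇r):
1. ¬(□◇r → ◇r), w0
2. □◇r, w0
3. ¬◇r, w0
Complete open branch: countermodel on a K-frame, so not valid in K.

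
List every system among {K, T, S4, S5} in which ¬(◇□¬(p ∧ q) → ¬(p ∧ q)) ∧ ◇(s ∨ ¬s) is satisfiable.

S5-tableau for the formula:
1. ¬(◇□¬(p ∧ q) → ¬(p ∧ q)) ∧ ◇(s ∨ ¬s), 0
2. ¬(◇□¬(p ∧ q) → ¬(p ∧ q)), 0
3. ◇(s ∨ ¬s), 0
4. ◇□¬(p ∧ q), 0
5. p ∧ q, 0
6. p, 0
7. q, 0
8. s ∨ ¬s, 1
9. ¬s, 1
10. □¬(p ∧ q), 2
11. ¬(p ∧ q), 0
12. ¬(p ∧ q), 1
13. ¬(p ∧ q), 2
14. ¬q, 0
Accessibility: 0R0, 0R1, 0R2, 1R0, 1R1, 1R2, 2R0, 2R1, 2R2
Branch closes: q and ¬q both at 0.
Every branch closes (one shown): unsatisfiable in S5.
S4-tableau for the formula:
1. ¬(◇□¬(p ∧ q) → ¬(p ∧ q)) ∧ ◇(s ∨ ¬s), 0
2. ¬(◇□¬(p ∧ q) → ¬(p ∧ q)), 0
3. ◇(s ∨ ¬s), 0
4. ◇□¬(p ∧ q), 0
5. p ∧ q, 0
6. p, 0
7. q, 0
8. s ∨ ¬s, 1
9. ¬s, 1
10. □¬(p ∧ q), 2
11. ¬(p ∧ q), 2
12. ¬q, 2
Accessibility: 0R0, 0R1, 0R2, 1R1, 2R2
Complete open branch: satisfiable in S4, hence also in K, T (this S4-model is also a K-model and a T-model).

K, T, S4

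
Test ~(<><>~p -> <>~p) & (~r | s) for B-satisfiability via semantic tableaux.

1. ~(<><>~p -> <>~p) & (~r | s), u
2. ~(<><>~p -> <>~p), u
3. ~r | s, u
4. <><>~p, u
5. ~<>~p, u
6. p, u
7. s, u
8. <>~p, v
9. p, v
10. ~p, w
Accessibility: uRu, uRv, vRu, vRv, vRw, wRv, wRw

Satisfiable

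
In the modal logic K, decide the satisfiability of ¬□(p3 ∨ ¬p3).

No, unsatisfiable

1. ¬□(p3 ∨ ¬p3), 0
2. ¬(p3 ∨ ¬p3), 1   [¬□-rule on 1: fresh world 1, 0R1]
3. ¬p3, 1   [¬∨-rule on 2]
4. p3, 1   [¬∨-rule on 2]
Accessibility: 0R1
Branch closes: p3 and ¬p3 both at 1.
All branches of the tableau close; one closing branch shown above.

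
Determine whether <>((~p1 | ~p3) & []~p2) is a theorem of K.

No, not valid

Tableau for the negation ~<>((~p1 | ~p3) & []~p2):
1. ~<>((~p1 | ~p3) & []~p2), w0
The negation has an open branch (countermodel exists).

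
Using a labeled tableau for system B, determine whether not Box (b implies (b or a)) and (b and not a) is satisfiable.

1. not Box (b implies (b or a)) and (b and not a), u
2. not Box (b implies (b or a)), u
3. b and not a, u
4. b, u
5. not a, u
6. not (b implies (b or a)), v
7. b, v
8. not (b or a), v
9. not b, v
10. not a, v
Accessibility: uRu, uRv, vRu, vRv
Branch closes: b and not b both at v.
All branches of the tableau close; one closing branch shown above.

Unsatisfiable (every branch closes)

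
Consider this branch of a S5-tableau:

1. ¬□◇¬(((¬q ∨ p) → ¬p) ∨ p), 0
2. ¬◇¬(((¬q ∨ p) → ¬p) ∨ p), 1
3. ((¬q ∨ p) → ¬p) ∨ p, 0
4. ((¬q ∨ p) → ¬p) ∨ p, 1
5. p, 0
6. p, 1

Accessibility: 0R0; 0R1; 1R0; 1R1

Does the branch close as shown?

No world carries both an atom and its negation.

Open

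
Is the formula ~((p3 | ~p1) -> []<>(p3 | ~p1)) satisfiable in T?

Satisfiable (open branch found)

1. ~((p3 | ~p1) -> []<>(p3 | ~p1)), u
2. p3 | ~p1, u
3. ~[]<>(p3 | ~p1), u
4. ~p1, u
5. ~<>(p3 | ~p1), v
6. ~(p3 | ~p1), v
7. ~p3, v
8. p1, v
Accessibility: uRu, uRv, vRv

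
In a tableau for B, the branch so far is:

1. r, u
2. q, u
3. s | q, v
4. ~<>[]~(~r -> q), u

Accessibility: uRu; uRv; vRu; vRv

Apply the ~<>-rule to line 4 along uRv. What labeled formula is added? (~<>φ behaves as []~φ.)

~<>φ behaves as []~φ: propagate the negated body to each accessible world.

~[]~(~r -> q), v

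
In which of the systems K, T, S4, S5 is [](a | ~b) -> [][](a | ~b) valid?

T-tableau for the negation ~([](a | ~b) -> [][](a | ~b)):
1. ~([](a | ~b) -> [][](a | ~b)), 0
2. [](a | ~b), 0
3. ~[][](a | ~b), 0
4. a | ~b, 0
5. ~b, 0
6. ~[](a | ~b), 1
7. a | ~b, 1
8. ~b, 1
9. ~(a | ~b), 2
10. ~a, 2
11. b, 2
Accessibility: 0R0, 0R1, 1R1, 1R2, 2R2
Complete open branch: countermodel on a T-frame, so not valid in T, nor in K (the same frame is also a K-frame).
S4-tableau for the negation ~([](a | ~b) -> [][](a | ~b)):
1. ~([](a | ~b) -> [][](a | ~b)), 0
2. [](a | ~b), 0
3. ~[][](a | ~b), 0
4. a | ~b, 0
5. ~b, 0
6. ~[](a | ~b), 1
7. a | ~b, 1
8. ~b, 1
9. ~(a | ~b), 2
10. ~a, 2
11. b, 2
12. a | ~b, 2
13. ~b, 2
Accessibility: 0R0, 0R1, 0R2, 1R1, 1R2, 2R2
Branch closes: b and ~b both at 2.
Every branch closes (one shown): valid in S4, hence also in S5 (every theorem of S4 is a theorem of S5).

S4, S5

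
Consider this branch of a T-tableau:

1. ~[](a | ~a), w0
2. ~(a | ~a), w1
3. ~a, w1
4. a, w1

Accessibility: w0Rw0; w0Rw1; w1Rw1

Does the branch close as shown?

Both a and ~a appear at w1.

Closed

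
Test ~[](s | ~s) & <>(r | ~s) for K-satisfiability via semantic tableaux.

1. ~[](s | ~s) & <>(r | ~s), u
2. ~[](s | ~s), u   [&-rule on 1]
3. <>(r | ~s), u   [&-rule on 1]
4. ~(s | ~s), v   [~[]-rule on 2: fresh world v, uRv]
5. ~s, v   [~|-rule on 4]
6. s, v   [~|-rule on 4]
Accessibility: uRv
Branch closes: s and ~s both at v.
Every branch closes; the branch above is one of them.

Unsatisfiable (every branch closes)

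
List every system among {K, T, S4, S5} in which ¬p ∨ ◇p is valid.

K-tableau for the negation ¬(¬p ∨ ◇p):
1. ¬(¬p ∨ ◇p), w0
2. p, w0
3. ¬◇p, w0
Complete open branch: countermodel on a K-frame, so not valid in K.
T-tableau for the negation ¬(¬p ∨ ◇p):
1. ¬(¬p ∨ ◇p), w0
2. p, w0
3. ¬◇p, w0
4. ¬p, w0
Accessibility: w0Rw0
Branch closes: p and ¬p both at w0.
Every branch closes (one shown): valid in T, hence also in S4, S5 (every theorem of T is a theorem of S4 and S5).

T, S4, S5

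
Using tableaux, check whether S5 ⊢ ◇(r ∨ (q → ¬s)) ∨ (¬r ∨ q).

Valid

Tableau for the negation ¬(◇(r ∨ (q → ¬s)) ∨ (¬r ∨ q)):
1. ¬(◇(r ∨ (q → ¬s)) ∨ (¬r ∨ q)), 0
2. ¬◇(r ∨ (q → ¬s)), 0
3. ¬(¬r ∨ q), 0
4. r, 0
5. ¬q, 0
6. ¬(r ∨ (q → ¬s)), 0
7. ¬r, 0
8. ¬(q → ¬s), 0
Accessibility: 0R0
Branch closes: r and ¬r both at 0.
All branches of the negation close; one closing branch shown above.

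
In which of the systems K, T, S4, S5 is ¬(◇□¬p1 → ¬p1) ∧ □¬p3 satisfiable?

S5-tableau for the formula:
1. ¬(◇□¬p1 → ¬p1) ∧ □¬p3, u
2. ¬(◇□¬p1 → ¬p1), u
3. □¬p3, u
4. ◇□¬p1, u
5. p1, u
6. ¬p3, u
7. □¬p1, v
8. ¬p3, v
9. ¬p1, u
Accessibility: uRu, uRv, vRu, vRv
Branch closes: p1 and ¬p1 both at u.
Every branch closes (one shown): unsatisfiable in S5.
S4-tableau for the formula:
1. ¬(◇□¬p1 → ¬p1) ∧ □¬p3, u
2. ¬(◇□¬p1 → ¬p1), u
3. □¬p3, u
4. ◇□¬p1, u
5. p1, u
6. ¬p3, u
7. □¬p1, v
8. ¬p3, v
9. ¬p1, v
Accessibility: uRu, uRv, vRv
Complete open branch: satisfiable in S4, hence also in K, T (this S4-model is also a K-model and a T-model).

K, T, S4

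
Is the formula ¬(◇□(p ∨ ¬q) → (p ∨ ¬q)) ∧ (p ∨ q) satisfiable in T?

Satisfiable

1. ¬(◇□(p ∨ ¬q) → (p ∨ ¬q)) ∧ (p ∨ q), 0
2. ¬(◇□(p ∨ ¬q) → (p ∨ ¬q)), 0
3. p ∨ q, 0
4. ◇□(p ∨ ¬q), 0
5. ¬(p ∨ ¬q), 0
6. ¬p, 0
7. q, 0
8. □(p ∨ ¬q), 1
9. p ∨ ¬q, 1
10. ¬q, 1
Accessibility: 0R0, 0R1, 1R1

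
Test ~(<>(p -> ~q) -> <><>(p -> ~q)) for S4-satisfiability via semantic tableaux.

Unsatisfiable (every branch closes)

1. ~(<>(p -> ~q) -> <><>(p -> ~q)), u
2. <>(p -> ~q), u
3. ~<><>(p -> ~q), u
4. ~<>(p -> ~q), u
5. ~(p -> ~q), u
6. p, u
7. q, u
8. p -> ~q, v
9. ~<>(p -> ~q), v
10. ~(p -> ~q), v
11. p, v
12. q, v
13. ~q, v
Accessibility: uRu, uRv, vRv
Branch closes: q and ~q both at v.
All branches of the tableau close; one closing branch shown above.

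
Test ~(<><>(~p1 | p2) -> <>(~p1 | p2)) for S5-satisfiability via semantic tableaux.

No, unsatisfiable

1. ~(<><>(~p1 | p2) -> <>(~p1 | p2)), 0
2. <><>(~p1 | p2), 0   [~->-rule on 1]
3. ~<>(~p1 | p2), 0   [~->-rule on 1]
4. ~(~p1 | p2), 0   [~<>-rule on 3 via 0R0]
5. p1, 0   [~|-rule on 4]
6. ~p2, 0   [~|-rule on 4]
7. <>(~p1 | p2), 1   [<>-rule on 2: fresh world 1, 0R1]
8. ~(~p1 | p2), 1   [~<>-rule on 3 via 0R1]
9. p1, 1   [~|-rule on 8]
10. ~p2, 1   [~|-rule on 8]
11. ~p1 | p2, 2   [<>-rule on 7: fresh world 2, 1R2]
12. ~(~p1 | p2), 2   [~<>-rule on 3 via 0R2]
13. p1, 2   [~|-rule on 12]
14. ~p2, 2   [~|-rule on 12]
15. p2, 2   [|-rule on 11 (branches; this branch)]
Accessibility: 0R0, 0R1, 0R2, 1R0, 1R1, 1R2, 2R0, 2R1, 2R2
Branch closes: p2 and ~p2 both at 2.
All branches of the tableau close; one closing branch shown above.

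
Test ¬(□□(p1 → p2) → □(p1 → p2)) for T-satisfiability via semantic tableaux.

1. ¬(□□(p1 → p2) → □(p1 → p2)), u
2. □□(p1 → p2), u   [¬→-rule on 1]
3. ¬□(p1 → p2), u   [¬→-rule on 1]
4. □(p1 → p2), u   [□-rule on 2 via uRu]
5. p1 → p2, u   [□-rule on 4 via uRu]
6. p2, u   [→-rule on 5 (branches; this branch)]
7. ¬(p1 → p2), v   [¬□-rule on 3: fresh world v, uRv]
8. p1, v   [¬→-rule on 7]
9. ¬p2, v   [¬→-rule on 7]
10. □(p1 → p2), v   [□-rule on 2 via uRv]
11. p1 → p2, v   [□-rule on 4 via uRv]
12. p2, v   [→-rule on 11 (branches; this branch)]
Accessibility: uRu, uRv, vRv
Branch closes: p2 and ¬p2 both at v.
(One branch shown.) All branches close.

Unsatisfiable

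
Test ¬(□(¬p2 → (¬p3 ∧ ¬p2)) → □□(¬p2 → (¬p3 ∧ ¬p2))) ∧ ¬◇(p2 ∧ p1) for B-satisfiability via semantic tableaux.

Yes, satisfiable

1. ¬(□(¬p2 → (¬p3 ∧ ¬p2)) → □□(¬p2 → (¬p3 ∧ ¬p2))) ∧ ¬◇(p2 ∧ p1), w0
2. ¬(□(¬p2 → (¬p3 ∧ ¬p2)) → □□(¬p2 → (¬p3 ∧ ¬p2))), w0   [∧-rule on 1]
3. ¬◇(p2 ∧ p1), w0   [∧-rule on 1]
4. □(¬p2 → (¬p3 ∧ ¬p2)), w0   [¬→-rule on 2]
5. ¬□□(¬p2 → (¬p3 ∧ ¬p2)), w0   [¬→-rule on 2]
6. ¬(p2 ∧ p1), w0   [¬◇-rule on 3 via w0Rw0]
7. ¬p2 → (¬p3 ∧ ¬p2), w0   [□-rule on 4 via w0Rw0]
8. ¬p1, w0   [¬∧-rule on 6 (branches; this branch)]
9. ¬p3 ∧ ¬p2, w0   [→-rule on 7 (branches; this branch)]
10. ¬p3, w0   [∧-rule on 9]
11. ¬p2, w0   [∧-rule on 9]
12. ¬□(¬p2 → (¬p3 ∧ ¬p2)), w1   [¬□-rule on 5: fresh world w1, w0Rw1]
13. ¬(p2 ∧ p1), w1   [¬◇-rule on 3 via w0Rw1]
14. ¬p2 → (¬p3 ∧ ¬p2), w1   [□-rule on 4 via w0Rw1]
15. ¬p1, w1   [¬∧-rule on 13 (branches; this branch)]
16. ¬p3 ∧ ¬p2, w1   [→-rule on 14 (branches; this branch)]
17. ¬p3, w1   [∧-rule on 16]
18. ¬p2, w1   [∧-rule on 16]
19. ¬(¬p2 → (¬p3 ∧ ¬p2)), w2   [¬□-rule on 12: fresh world w2, w1Rw2]
20. ¬p2, w2   [¬→-rule on 19]
21. ¬(¬p3 ∧ ¬p2), w2   [¬→-rule on 19]
22. p3, w2   [¬∧-rule on 21 (branches; this branch)]
Accessibility: w0Rw0, w0Rw1, w1Rw0, w1Rw1, w1Rw2, w2Rw1, w2Rw2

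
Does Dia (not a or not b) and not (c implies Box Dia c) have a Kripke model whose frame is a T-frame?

1. Dia (not a or not b) and not (c implies Box Dia c), 0
2. Dia (not a or not b), 0   [and-rule on 1]
3. not (c implies Box Dia c), 0   [and-rule on 1]
4. c, 0   [neg-implies-rule on 3]
5. not Box Dia c, 0   [neg-implies-rule on 3]
6. not a or not b, 1   [Dia-rule on 2: fresh world 1, 0R1]
7. not b, 1   [or-rule on 6 (branches; this branch)]
8. not Dia c, 2   [neg-Box-rule on 5: fresh world 2, 0R2]
9. not c, 2   [neg-Dia-rule on 8 via 2R2]
Accessibility: 0R0, 0R1, 0R2, 1R1, 2R2

Satisfiable (open branch found)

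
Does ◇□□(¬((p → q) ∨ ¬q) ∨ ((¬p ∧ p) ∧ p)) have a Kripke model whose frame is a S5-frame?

1. ◇□□(¬((p → q) ∨ ¬q) ∨ ((¬p ∧ p) ∧ p)), 0
2. □□(¬((p → q) ∨ ¬q) ∨ ((¬p ∧ p) ∧ p)), 1
3. □(¬((p → q) ∨ ¬q) ∨ ((¬p ∧ p) ∧ p)), 0
4. □(¬((p → q) ∨ ¬q) ∨ ((¬p ∧ p) ∧ p)), 1
5. ¬((p → q) ∨ ¬q) ∨ ((¬p ∧ p) ∧ p), 0
6. ¬((p → q) ∨ ¬q) ∨ ((¬p ∧ p) ∧ p), 1
7. (¬p ∧ p) ∧ p, 0
8. ¬p ∧ p, 0
9. p, 0
10. ¬p, 0
Accessibility: 0R0, 0R1, 1R0, 1R1
Branch closes: p and ¬p both at 0.
Every branch closes; the branch above is one of them.

Unsatisfiable (every branch closes)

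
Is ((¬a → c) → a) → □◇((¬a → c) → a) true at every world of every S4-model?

No, not valid

Tableau for the negation ¬(((¬a → c) → a) → □◇((¬a → c) → a)):
1. ¬(((¬a → c) → a) → □◇((¬a → c) → a)), u
2. (¬a → c) → a, u   [¬→-rule on 1]
3. ¬□◇((¬a → c) → a), u   [¬→-rule on 1]
4. a, u   [→-rule on 2 (branches; this branch)]
5. ¬◇((¬a → c) → a), v   [¬□-rule on 3: fresh world v, uRv]
6. ¬((¬a → c) → a), v   [¬◇-rule on 5 via vRv]
7. ¬a → c, v   [¬→-rule on 6]
8. ¬a, v   [¬→-rule on 6]
9. c, v   [→-rule on 7 (branches; this branch)]
Accessibility: uRu, uRv, vRv
The negation has an open branch (countermodel exists).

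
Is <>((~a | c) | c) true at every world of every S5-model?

Not valid

Tableau for the negation ~<>((~a | c) | c):
1. ~<>((~a | c) | c), u
2. ~((~a | c) | c), u
3. ~(~a | c), u
4. ~c, u
5. a, u
Accessibility: uRu
The negation has an open branch (countermodel exists).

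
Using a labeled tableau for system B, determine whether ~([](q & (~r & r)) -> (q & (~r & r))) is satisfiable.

1. ~([](q & (~r & r)) -> (q & (~r & r))), 0
2. [](q & (~r & r)), 0
3. ~(q & (~r & r)), 0
4. q & (~r & r), 0
5. q, 0
6. ~r & r, 0
7. ~r, 0
8. r, 0
Accessibility: 0R0
Branch closes: r and ~r both at 0.
All branches of the tableau close; one closing branch shown above.

Unsatisfiable (every branch closes)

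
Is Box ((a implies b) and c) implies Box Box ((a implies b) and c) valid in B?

Not valid

Tableau for the negation not (Box ((a implies b) and c) implies Box Box ((a implies b) and c)):
1. not (Box ((a implies b) and c) implies Box Box ((a implies b) and c)), 0
2. Box ((a implies b) and c), 0   [neg-implies-rule on 1]
3. not Box Box ((a implies b) and c), 0   [neg-implies-rule on 1]
4. (a implies b) and c, 0   [Box-rule on 2 via 0R0]
5. a implies b, 0   [and-rule on 4]
6. c, 0   [and-rule on 4]
7. b, 0   [implies-rule on 5 (branches; this branch)]
8. not Box ((a implies b) and c), 1   [neg-Box-rule on 3: fresh world 1, 0R1]
9. (a implies b) and c, 1   [Box-rule on 2 via 0R1]
10. a implies b, 1   [and-rule on 9]
11. c, 1   [and-rule on 9]
12. b, 1   [implies-rule on 10 (branches; this branch)]
13. not ((a implies b) and c), 2   [neg-Box-rule on 8: fresh world 2, 1R2]
14. not c, 2   [neg-and-rule on 13 (branches; this branch)]
Accessibility: 0R0, 0R1, 1R0, 1R1, 1R2, 2R1, 2R2
The negation has an open branch (countermodel exists).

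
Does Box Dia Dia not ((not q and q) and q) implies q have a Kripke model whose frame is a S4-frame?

Satisfiable (open branch found)

1. Box Dia Dia not ((not q and q) and q) implies q, 0
2. q, 0
Accessibility: 0R0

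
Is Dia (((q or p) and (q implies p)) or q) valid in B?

Invalid (countermodel exists)

Tableau for the negation not Dia (((q or p) and (q implies p)) or q):
1. not Dia (((q or p) and (q implies p)) or q), w0
2. not (((q or p) and (q implies p)) or q), w0
3. not ((q or p) and (q implies p)), w0
4. not q, w0
5. not (q or p), w0
6. not p, w0
Accessibility: w0Rw0
The negation has an open branch (countermodel exists).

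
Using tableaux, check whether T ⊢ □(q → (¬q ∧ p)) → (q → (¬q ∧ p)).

Tableau for the negation ¬(□(q → (¬q ∧ p)) → (q → (¬q ∧ p))):
1. ¬(□(q → (¬q ∧ p)) → (q → (¬q ∧ p))), 0
2. □(q → (¬q ∧ p)), 0
3. ¬(q → (¬q ∧ p)), 0
4. q, 0
5. ¬(¬q ∧ p), 0
6. q → (¬q ∧ p), 0
7. ¬p, 0
8. ¬q ∧ p, 0
9. ¬q, 0
10. p, 0
Accessibility: 0R0
Branch closes: q and ¬q both at 0.
All branches of the negation close; one closing branch shown above.

Valid in T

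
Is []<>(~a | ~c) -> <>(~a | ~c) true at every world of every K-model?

Invalid (countermodel exists)

Tableau for the negation ~([]<>(~a | ~c) -> <>(~a | ~c)):
1. ~([]<>(~a | ~c) -> <>(~a | ~c)), 0
2. []<>(~a | ~c), 0
3. ~<>(~a | ~c), 0
The negation has an open branch (countermodel exists).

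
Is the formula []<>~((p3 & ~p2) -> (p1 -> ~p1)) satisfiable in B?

Yes, satisfiable

1. []<>~((p3 & ~p2) -> (p1 -> ~p1)), 0
2. <>~((p3 & ~p2) -> (p1 -> ~p1)), 0
3. ~((p3 & ~p2) -> (p1 -> ~p1)), 1
4. p3 & ~p2, 1
5. ~(p1 -> ~p1), 1
6. p3, 1
7. ~p2, 1
8. p1, 1
9. <>~((p3 & ~p2) -> (p1 -> ~p1)), 1
10. ~((p3 & ~p2) -> (p1 -> ~p1)), 2
11. p3 & ~p2, 2
12. ~(p1 -> ~p1), 2
13. p3, 2
14. ~p2, 2
15. p1, 2
Accessibility: 0R0, 0R1, 1R0, 1R1, 1R2, 2R1, 2R2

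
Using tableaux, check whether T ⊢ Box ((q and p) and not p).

Not valid

Tableau for the negation not Box ((q and p) and not p):
1. not Box ((q and p) and not p), w0
2. not ((q and p) and not p), w1   [neg-Box-rule on 1: fresh world w1, w0Rw1]
3. p, w1   [neg-and-rule on 2 (branches; this branch)]
Accessibility: w0Rw0, w0Rw1, w1Rw1
The negation has an open branch (countermodel exists).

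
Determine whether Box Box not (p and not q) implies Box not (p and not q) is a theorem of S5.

Valid

Tableau for the negation not (Box Box not (p and not q) implies Box not (p and not q)):
1. not (Box Box not (p and not q) implies Box not (p and not q)), 0
2. Box Box not (p and not q), 0
3. not Box not (p and not q), 0
4. Box not (p and not q), 0
5. not (p and not q), 0
6. q, 0
7. p and not q, 1
8. p, 1
9. not q, 1
10. Box not (p and not q), 1
11. not (p and not q), 1
12. q, 1
Accessibility: 0R0, 0R1, 1R0, 1R1
Branch closes: q and not q both at 1.
Every branch of the negation's tableau closes; the branch above is one of them.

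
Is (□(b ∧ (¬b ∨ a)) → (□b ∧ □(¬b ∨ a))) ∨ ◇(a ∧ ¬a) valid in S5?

Tableau for the negation ¬((□(b ∧ (¬b ∨ a)) → (□b ∧ □(¬b ∨ a))) ∨ ◇(a ∧ ¬a)):
1. ¬((□(b ∧ (¬b ∨ a)) → (□b ∧ □(¬b ∨ a))) ∨ ◇(a ∧ ¬a)), 0
2. ¬(□(b ∧ (¬b ∨ a)) → (□b ∧ □(¬b ∨ a))), 0
3. ¬◇(a ∧ ¬a), 0
4. □(b ∧ (¬b ∨ a)), 0
5. ¬(□b ∧ □(¬b ∨ a)), 0
6. ¬(a ∧ ¬a), 0
7. b ∧ (¬b ∨ a), 0
8. b, 0
9. ¬b ∨ a, 0
10. ¬□(¬b ∨ a), 0
11. a, 0
12. ¬(¬b ∨ a), 1
13. b, 1
14. ¬a, 1
15. ¬(a ∧ ¬a), 1
16. b ∧ (¬b ∨ a), 1
17. ¬b ∨ a, 1
18. a, 1
Accessibility: 0R0, 0R1, 1R0, 1R1
Branch closes: a and ¬a both at 1.
Every branch of the negation's tableau closes; the branch above is one of them.

Yes, valid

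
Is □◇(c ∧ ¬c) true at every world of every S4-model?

Invalid (countermodel exists)

Tableau for the negation ¬□◇(c ∧ ¬c):
1. ¬□◇(c ∧ ¬c), 0
2. ¬◇(c ∧ ¬c), 1
3. ¬(c ∧ ¬c), 1
4. c, 1
Accessibility: 0R0, 0R1, 1R1
The negation has an open branch (countermodel exists).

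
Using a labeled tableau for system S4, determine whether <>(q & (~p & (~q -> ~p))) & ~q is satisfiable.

1. <>(q & (~p & (~q -> ~p))) & ~q, 0
2. <>(q & (~p & (~q -> ~p))), 0
3. ~q, 0
4. q & (~p & (~q -> ~p)), 1
5. q, 1
6. ~p & (~q -> ~p), 1
7. ~p, 1
8. ~q -> ~p, 1
Accessibility: 0R0, 0R1, 1R1

Satisfiable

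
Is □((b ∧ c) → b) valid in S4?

Yes, valid

Tableau for the negation ¬□((b ∧ c) → b):
1. ¬□((b ∧ c) → b), u
2. ¬((b ∧ c) → b), v
3. b ∧ c, v
4. ¬b, v
5. b, v
6. c, v
Accessibility: uRu, uRv, vRv
Branch closes: b and ¬b both at v.
All branches of the negation close; one closing branch shown above.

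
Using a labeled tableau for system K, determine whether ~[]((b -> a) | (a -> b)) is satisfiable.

1. ~[]((b -> a) | (a -> b)), u
2. ~((b -> a) | (a -> b)), v   [~[]-rule on 1: fresh world v, uRv]
3. ~(b -> a), v   [~|-rule on 2]
4. ~(a -> b), v   [~|-rule on 2]
5. b, v   [~->-rule on 3]
6. ~a, v   [~->-rule on 3]
7. a, v   [~->-rule on 4]
8. ~b, v   [~->-rule on 4]
Accessibility: uRv
Branch closes: a and ~a both at v.
(One branch shown.) All branches close.

No, unsatisfiable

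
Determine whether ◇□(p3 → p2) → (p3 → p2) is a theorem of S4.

Invalid (countermodel exists)

Tableau for the negation ¬(◇□(p3 → p2) → (p3 → p2)):
1. ¬(◇□(p3 → p2) → (p3 → p2)), u
2. ◇□(p3 → p2), u
3. ¬(p3 → p2), u
4. p3, u
5. ¬p2, u
6. □(p3 → p2), v
7. p3 → p2, v
8. p2, v
Accessibility: uRu, uRv, vRv
The negation has an open branch (countermodel exists).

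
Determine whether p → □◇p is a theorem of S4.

Not valid

Tableau for the negation ¬(p → □◇p):
1. ¬(p → □◇p), 0
2. p, 0   [¬→-rule on 1]
3. ¬□◇p, 0   [¬→-rule on 1]
4. ¬◇p, 1   [¬□-rule on 3: fresh world 1, 0R1]
5. ¬p, 1   [¬◇-rule on 4 via 1R1]
Accessibility: 0R0, 0R1, 1R1
The negation has an open branch (countermodel exists).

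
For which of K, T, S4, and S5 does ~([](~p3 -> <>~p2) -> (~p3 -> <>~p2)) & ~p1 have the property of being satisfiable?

K

T-tableau for the formula:
1. ~([](~p3 -> <>~p2) -> (~p3 -> <>~p2)) & ~p1, u
2. ~([](~p3 -> <>~p2) -> (~p3 -> <>~p2)), u
3. ~p1, u
4. [](~p3 -> <>~p2), u
5. ~(~p3 -> <>~p2), u
6. ~p3, u
7. ~<>~p2, u
8. ~p3 -> <>~p2, u
9. p2, u
10. <>~p2, u
11. ~p2, v
12. ~p3 -> <>~p2, v
13. p2, v
Accessibility: uRu, uRv, vRv
Branch closes: p2 and ~p2 both at v.
Every branch closes (one shown): unsatisfiable in T, hence also in S4, S5 (every S4/S5-frame is a T-frame).
K-tableau for the formula:
1. ~([](~p3 -> <>~p2) -> (~p3 -> <>~p2)) & ~p1, u
2. ~([](~p3 -> <>~p2) -> (~p3 -> <>~p2)), u
3. ~p1, u
4. [](~p3 -> <>~p2), u
5. ~(~p3 -> <>~p2), u
6. ~p3, u
7. ~<>~p2, u
Complete open branch: satisfiable in K.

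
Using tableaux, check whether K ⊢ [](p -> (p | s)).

Tableau for the negation ~[](p -> (p | s)):
1. ~[](p -> (p | s)), 0
2. ~(p -> (p | s)), 1
3. p, 1
4. ~(p | s), 1
5. ~p, 1
6. ~s, 1
Accessibility: 0R1
Branch closes: p and ~p both at 1.
All branches of the negation close; one closing branch shown above.

Valid in K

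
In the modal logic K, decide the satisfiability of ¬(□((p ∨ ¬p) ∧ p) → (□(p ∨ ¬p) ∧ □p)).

1. ¬(□((p ∨ ¬p) ∧ p) → (□(p ∨ ¬p) ∧ □p)), u
2. □((p ∨ ¬p) ∧ p), u
3. ¬(□(p ∨ ¬p) ∧ □p), u
4. ¬□p, u
5. ¬p, v
6. (p ∨ ¬p) ∧ p, v
7. p ∨ ¬p, v
8. p, v
Accessibility: uRv
Branch closes: p and ¬p both at v.
Every branch closes; the branch above is one of them.

No, unsatisfiable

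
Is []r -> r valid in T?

Valid

Tableau for the negation ~([]r -> r):
1. ~([]r -> r), u
2. []r, u
3. ~r, u
4. r, u
Accessibility: uRu
Branch closes: r and ~r both at u.
All branches of the negation close; one closing branch shown above.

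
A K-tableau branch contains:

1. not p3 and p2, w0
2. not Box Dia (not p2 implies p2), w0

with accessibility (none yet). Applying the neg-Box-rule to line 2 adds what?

a fresh world w1 with w0Rw1, and not Dia (not p2 implies p2) at w1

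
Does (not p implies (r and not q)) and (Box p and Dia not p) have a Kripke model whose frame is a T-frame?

No, unsatisfiable

1. (not p implies (r and not q)) and (Box p and Dia not p), w0
2. not p implies (r and not q), w0   [and-rule on 1]
3. Box p and Dia not p, w0   [and-rule on 1]
4. Box p, w0   [and-rule on 3]
5. Dia not p, w0   [and-rule on 3]
6. p, w0   [Box-rule on 4 via w0Rw0]
7. r and not q, w0   [implies-rule on 2 (branches; this branch)]
8. r, w0   [and-rule on 7]
9. not q, w0   [and-rule on 7]
10. not p, w1   [Dia-rule on 5: fresh world w1, w0Rw1]
11. p, w1   [Box-rule on 4 via w0Rw1]
Accessibility: w0Rw0, w0Rw1, w1Rw1
Branch closes: p and not p both at w1.
Every branch closes; the branch above is one of them.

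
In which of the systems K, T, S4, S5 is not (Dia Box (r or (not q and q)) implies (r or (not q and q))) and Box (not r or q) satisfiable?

K, T, S4

S5-tableau for the formula:
1. not (Dia Box (r or (not q and q)) implies (r or (not q and q))) and Box (not r or q), u
2. not (Dia Box (r or (not q and q)) implies (r or (not q and q))), u   [and-rule on 1]
3. Box (not r or q), u   [and-rule on 1]
4. Dia Box (r or (not q and q)), u   [neg-implies-rule on 2]
5. not (r or (not q and q)), u   [neg-implies-rule on 2]
6. not r, u   [neg-or-rule on 5]
7. not (not q and q), u   [neg-or-rule on 5]
8. not r or q, u   [Box-rule on 3 via uRu]
9. not q, u   [neg-and-rule on 7 (branches; this branch)]
10. Box (r or (not q and q)), v   [Dia-rule on 4: fresh world v, uRv]
11. not r or q, v   [Box-rule on 3 via uRv]
12. r or (not q and q), u   [Box-rule on 10 via vRu]
13. r or (not q and q), v   [Box-rule on 10 via vRv]
14. q, v   [or-rule on 11 (branches; this branch)]
15. not q and q, u   [or-rule on 12 (branches; this branch)]
16. q, u   [and-rule on 15]
Accessibility: uRu, uRv, vRu, vRv
Branch closes: q and not q both at u.
Every branch closes (one shown): unsatisfiable in S5.
S4-tableau for the formula:
1. not (Dia Box (r or (not q and q)) implies (r or (not q and q))) and Box (not r or q), u
2. not (Dia Box (r or (not q and q)) implies (r or (not q and q))), u   [and-rule on 1]
3. Box (not r or q), u   [and-rule on 1]
4. Dia Box (r or (not q and q)), u   [neg-implies-rule on 2]
5. not (r or (not q and q)), u   [neg-implies-rule on 2]
6. not r, u   [neg-or-rule on 5]
7. not (not q and q), u   [neg-or-rule on 5]
8. not r or q, u   [Box-rule on 3 via uRu]
9. not q, u   [neg-and-rule on 7 (branches; this branch)]
10. Box (r or (not q and q)), v   [Dia-rule on 4: fresh world v, uRv]
11. not r or q, v   [Box-rule on 3 via uRv]
12. r or (not q and q), v   [Box-rule on 10 via vRv]
13. q, v   [or-rule on 11 (branches; this branch)]
14. r, v   [or-rule on 12 (branches; this branch)]
Accessibility: uRu, uRv, vRv
Complete open branch: satisfiable in S4, hence also in K, T (this S4-model is also a K-model and a T-model).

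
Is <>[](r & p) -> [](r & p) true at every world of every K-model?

Tableau for the negation ~(<>[](r & p) -> [](r & p)):
1. ~(<>[](r & p) -> [](r & p)), u
2. <>[](r & p), u
3. ~[](r & p), u
4. [](r & p), v
5. ~(r & p), w
6. ~p, w
Accessibility: uRv, uRw
The negation has an open branch (countermodel exists).

Not valid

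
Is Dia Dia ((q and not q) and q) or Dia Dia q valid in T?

No, not valid

Tableau for the negation not (Dia Dia ((q and not q) and q) or Dia Dia q):
1. not (Dia Dia ((q and not q) and q) or Dia Dia q), u
2. not Dia Dia ((q and not q) and q), u
3. not Dia Dia q, u
4. not Dia ((q and not q) and q), u
5. not Dia q, u
6. not ((q and not q) and q), u
7. not q, u
Accessibility: uRu
The negation has an open branch (countermodel exists).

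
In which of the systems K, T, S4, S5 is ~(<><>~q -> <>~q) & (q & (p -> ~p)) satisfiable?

K, T

S4-tableau for the formula:
1. ~(<><>~q -> <>~q) & (q & (p -> ~p)), u
2. ~(<><>~q -> <>~q), u   [&-rule on 1]
3. q & (p -> ~p), u   [&-rule on 1]
4. <><>~q, u   [~->-rule on 2]
5. ~<>~q, u   [~->-rule on 2]
6. q, u   [&-rule on 3]
7. p -> ~p, u   [&-rule on 3]
8. ~p, u   [->-rule on 7 (branches; this branch)]
9. <>~q, v   [<>-rule on 4: fresh world v, uRv]
10. q, v   [~<>-rule on 5 via uRv]
11. ~q, w   [<>-rule on 9: fresh world w, vRw]
12. q, w   [~<>-rule on 5 via uRw]
Accessibility: uRu, uRv, uRw, vRv, vRw, wRw
Branch closes: q and ~q both at w.
Every branch closes (one shown): unsatisfiable in S4, hence also in S5 (every S5-frame is an S4-frame).
T-tableau for the formula:
1. ~(<><>~q -> <>~q) & (q & (p -> ~p)), u
2. ~(<><>~q -> <>~q), u   [&-rule on 1]
3. q & (p -> ~p), u   [&-rule on 1]
4. <><>~q, u   [~->-rule on 2]
5. ~<>~q, u   [~->-rule on 2]
6. q, u   [&-rule on 3]
7. p -> ~p, u   [&-rule on 3]
8. ~p, u   [->-rule on 7 (branches; this branch)]
9. <>~q, v   [<>-rule on 4: fresh world v, uRv]
10. q, v   [~<>-rule on 5 via uRv]
11. ~q, w   [<>-rule on 9: fresh world w, vRw]
Accessibility: uRu, uRv, vRv, vRw, wRw
Complete open branch: satisfiable in T, hence also in K (this T-model is also a K-model).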